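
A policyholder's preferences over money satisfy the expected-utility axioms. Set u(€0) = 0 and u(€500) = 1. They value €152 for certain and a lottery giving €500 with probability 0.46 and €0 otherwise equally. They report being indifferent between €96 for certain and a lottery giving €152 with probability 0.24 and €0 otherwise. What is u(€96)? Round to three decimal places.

From the first indifference, u(€152) = 0.46·u(€500) + 0.54·u(€0) = 0.46·1 + 0.54·0 = 0.46.
Then u(€96) = 0.24·u(€152) + 0.76·u(€0) = 0.24·0.46 + 0.76·0.00 = 0.1104.

0.110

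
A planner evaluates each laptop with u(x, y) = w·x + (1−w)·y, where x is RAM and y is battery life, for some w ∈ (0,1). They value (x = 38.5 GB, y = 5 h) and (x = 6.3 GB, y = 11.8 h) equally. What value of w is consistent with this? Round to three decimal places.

u(38.5,5) = u(6.3,11.8) means w·38.5 + (1−w)·5 = w·6.3 + (1−w)·11.8.
Collecting terms: w·32.2 = (1−w)·6.8.
So w/(1−w) = 6.8/32.2 = 0.2112, giving w = 6.8/(32.2+6.8) = 0.174.

w = 0.174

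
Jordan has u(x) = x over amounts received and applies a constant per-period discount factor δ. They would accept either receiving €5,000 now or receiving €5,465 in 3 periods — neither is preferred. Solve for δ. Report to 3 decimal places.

δ ≈ 0.971

The payoff in 3 periods is discounted by δ^3, so u(5000) = δ^3·u(5465) and δ^3 = u(5000)/u(5465).
With u(x) = x: δ^3 = 5000/5465 = 0.91491.
So δ = 0.91491^(1/3) ≈ 0.971.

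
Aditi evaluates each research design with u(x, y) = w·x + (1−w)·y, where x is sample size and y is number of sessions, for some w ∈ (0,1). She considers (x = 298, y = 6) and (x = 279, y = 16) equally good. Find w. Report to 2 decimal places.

Indifference: w·298 + (1−w)·6 = w·279 + (1−w)·16.
Collecting terms: w·19 = (1−w)·10.
Hence w = 10/(19+10) = 10/29 = 0.34.

w = 0.34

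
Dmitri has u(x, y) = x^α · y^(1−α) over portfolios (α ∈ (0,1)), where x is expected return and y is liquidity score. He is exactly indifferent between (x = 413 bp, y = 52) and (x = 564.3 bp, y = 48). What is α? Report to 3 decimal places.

The Cobb–Douglas utilities coincide, so 413^α·52^(1−α) = 564.3^α·48^(1−α).
Rearrange to (413/564.3)^α = (48/52)^(1−α) and take logs: α·-0.312138 = (1−α)·-0.080043.
With A = -0.312138 and B = -0.080043: α·A = (1−α)·B, so α = B/(A+B) = -0.080043/-0.392181 ≈ 0.204.

α ≈ 0.204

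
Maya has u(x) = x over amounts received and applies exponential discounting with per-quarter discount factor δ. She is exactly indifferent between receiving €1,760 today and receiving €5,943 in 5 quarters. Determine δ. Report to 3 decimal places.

The payoff in 5 quarters is discounted by δ^5, so u(1760) = δ^5·u(5943) and δ^5 = u(1760)/u(5943).
With u(x) = x: δ^5 = 1760/5943 = 0.29615.
Hence δ = (0.29615)^(1/5) = 0.78397.

δ ≈ 0.784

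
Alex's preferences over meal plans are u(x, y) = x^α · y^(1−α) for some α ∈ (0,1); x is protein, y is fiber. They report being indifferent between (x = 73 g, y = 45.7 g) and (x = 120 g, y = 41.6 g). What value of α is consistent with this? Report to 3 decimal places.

Indifference: 73^α · 45.7^(1−α) = 120^α · 41.6^(1−α).
Rearrange to (73/120)^α = (41.6/45.7)^(1−α) and take logs: α·-0.497032 = (1−α)·-0.093998.
So α/(1−α) = (-0.093998)/(-0.497032) = 0.189119, and α = 0.189119/1.189119 ≈ 0.159.

α ≈ 0.159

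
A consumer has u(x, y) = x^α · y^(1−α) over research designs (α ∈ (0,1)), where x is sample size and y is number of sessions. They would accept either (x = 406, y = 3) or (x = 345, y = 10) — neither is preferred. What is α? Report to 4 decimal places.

α ≈ 0.8809

Indifference: 406^α · 3^(1−α) = 345^α · 10^(1−α).
Taking logs: α·ln 406 + (1−α)·ln 3 = α·ln 345 + (1−α)·ln 10, i.e. α·0.1628087 = (1−α)·1.2039728.
With A = 0.1628087 and B = 1.2039728: α·A = (1−α)·B, so α = B/(A+B) = 1.2039728/1.3667815 ≈ 0.8809.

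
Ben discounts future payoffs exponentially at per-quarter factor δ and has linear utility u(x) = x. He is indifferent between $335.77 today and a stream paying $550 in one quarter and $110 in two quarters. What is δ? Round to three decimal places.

Equating present values: 335.77 = 550δ + 110δ².
That is, 110δ² + 550δ − 335.77 = 0, a quadratic in δ.
The positive root is δ = [−550 + √(550² + 4·110·335.77)] / (2·110) = (−550 + 670.998)/220 ≈ 0.550.

δ ≈ 0.550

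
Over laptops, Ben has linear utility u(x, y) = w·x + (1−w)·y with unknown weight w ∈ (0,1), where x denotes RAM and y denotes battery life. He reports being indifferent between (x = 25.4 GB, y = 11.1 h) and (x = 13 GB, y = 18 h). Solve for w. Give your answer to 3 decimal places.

w = 0.358

Equating utilities: w·25.4 + (1−w)·11.1 = w·13 + (1−w)·18.
Rearranging, 12.4·w − 6.9·(1−w) = 0.
So w/(1−w) = 6.9/12.4 = 0.5565, giving w = 6.9/(12.4+6.9) = 0.358.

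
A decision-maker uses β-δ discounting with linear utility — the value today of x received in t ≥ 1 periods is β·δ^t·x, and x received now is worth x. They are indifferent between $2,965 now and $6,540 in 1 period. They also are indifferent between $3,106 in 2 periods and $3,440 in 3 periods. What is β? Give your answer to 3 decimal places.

β ≈ 0.502

From the later pair, β·δ^2·3106 = β·δ^3·3440; dividing through, δ = 3106/3440 = 0.90291.
The first indifference: 2965 = β·δ·6540, so β = 2965/(δ·6540) = 2965/(0.90291·6540) ≈ 0.502.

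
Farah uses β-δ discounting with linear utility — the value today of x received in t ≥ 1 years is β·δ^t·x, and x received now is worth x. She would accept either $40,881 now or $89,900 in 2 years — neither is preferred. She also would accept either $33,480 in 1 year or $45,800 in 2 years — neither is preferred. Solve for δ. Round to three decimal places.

δ ≈ 0.731

The second indifference involves only future payoffs, so β cancels: β·δ^1·33480 = β·δ^2·45800, giving δ = 33480/45800 = 0.73100.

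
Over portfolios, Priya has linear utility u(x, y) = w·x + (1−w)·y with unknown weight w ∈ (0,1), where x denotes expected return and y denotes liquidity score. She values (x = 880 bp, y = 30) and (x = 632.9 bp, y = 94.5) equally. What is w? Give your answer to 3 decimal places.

w = 0.207

Indifference: w·880 + (1−w)·30 = w·632.9 + (1−w)·94.5.
Collecting terms: w·247.1 = (1−w)·64.5.
The marginal rate of substitution is 64.5/247.1, so w = 64.5/(247.1+64.5) = 0.207.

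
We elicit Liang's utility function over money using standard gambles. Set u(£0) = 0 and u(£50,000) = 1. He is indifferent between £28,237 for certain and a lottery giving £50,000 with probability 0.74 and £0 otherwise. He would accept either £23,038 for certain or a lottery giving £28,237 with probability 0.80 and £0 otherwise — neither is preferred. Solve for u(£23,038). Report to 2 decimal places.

From the first indifference, u(£28,237) = 0.74·u(£50,000) + 0.26·u(£0) = 0.74·1 + 0.26·0 = 0.74.
The second indifference gives u(£23,038) = 0.80·u(£28,237) + 0.20·u(£0) = 0.80·0.74 + 0.20·0.00 = 0.5920.

0.59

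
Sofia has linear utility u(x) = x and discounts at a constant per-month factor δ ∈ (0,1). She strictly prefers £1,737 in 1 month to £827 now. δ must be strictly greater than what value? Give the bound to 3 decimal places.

δ > 0.476

The preference means 827 < δ·1737.
Dividing through by 1737 gives δ > 0.47611.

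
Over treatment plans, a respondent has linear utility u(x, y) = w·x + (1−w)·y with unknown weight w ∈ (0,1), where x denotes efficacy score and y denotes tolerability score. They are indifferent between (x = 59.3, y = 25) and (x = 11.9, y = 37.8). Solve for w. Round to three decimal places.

w = 0.213

Equating utilities: w·59.3 + (1−w)·25 = w·11.9 + (1−w)·37.8.
w·(59.3−11.9) = (1−w)·(37.8−25), i.e. w·47.4 = (1−w)·12.8.
The marginal rate of substitution is 12.8/47.4, so w = 12.8/(47.4+12.8) = 0.213.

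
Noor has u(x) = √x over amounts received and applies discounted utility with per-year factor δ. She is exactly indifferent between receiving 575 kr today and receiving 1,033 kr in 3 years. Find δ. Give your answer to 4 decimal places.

The payoff in 3 years is discounted by δ^3, so u(575) = δ^3·u(1033) and δ^3 = u(575)/u(1033).
Since u(x) = √x, δ^3 = √(575/1033) = 0.74608.
So δ = 0.74608^(1/3) ≈ 0.9070.

δ ≈ 0.9070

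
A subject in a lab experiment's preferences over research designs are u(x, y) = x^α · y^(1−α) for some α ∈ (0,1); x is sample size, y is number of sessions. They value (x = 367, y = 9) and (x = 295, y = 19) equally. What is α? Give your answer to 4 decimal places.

α ≈ 0.7738

Indifference: 367^α · 9^(1−α) = 295^α · 19^(1−α).
(367/295)^α = (19/9)^(1−α); take logs: α·ln(367/295) = (1−α)·ln(19/9), i.e. α·0.2183865 = (1−α)·0.7472144.
With A = 0.2183865 and B = 0.7472144: α·A = (1−α)·B, so α = B/(A+B) = 0.7472144/0.9656009 ≈ 0.7738.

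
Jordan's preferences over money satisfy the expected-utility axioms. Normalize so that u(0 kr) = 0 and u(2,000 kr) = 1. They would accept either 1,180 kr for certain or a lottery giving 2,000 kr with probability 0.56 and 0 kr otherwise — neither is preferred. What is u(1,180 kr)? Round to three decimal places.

0.560

u(1,180 kr) equals the lottery's expected utility: 0.56·1 + 0.44·0 = 0.56.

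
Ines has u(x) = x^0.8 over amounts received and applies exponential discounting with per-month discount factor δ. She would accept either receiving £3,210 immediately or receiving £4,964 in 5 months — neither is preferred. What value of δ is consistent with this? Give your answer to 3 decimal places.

The payoff in 5 months is discounted by δ^5, so u(3210) = δ^5·u(4964) and δ^5 = u(3210)/u(4964).
Since u(x) = x^0.8, δ^5 = (3210/4964)^0.8 = 0.64666^0.8 = 0.70557.
Hence δ = (0.70557)^(1/5) = 0.93263.

δ ≈ 0.933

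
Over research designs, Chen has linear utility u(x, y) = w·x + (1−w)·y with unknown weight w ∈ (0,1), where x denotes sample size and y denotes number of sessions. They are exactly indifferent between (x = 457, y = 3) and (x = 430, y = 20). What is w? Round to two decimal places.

w = 0.39

u(457,3) = u(430,20) means w·457 + (1−w)·3 = w·430 + (1−w)·20.
Rearranging, 27·w − 17·(1−w) = 0.
Hence w = 17/(27+17) = 17/44 = 0.39.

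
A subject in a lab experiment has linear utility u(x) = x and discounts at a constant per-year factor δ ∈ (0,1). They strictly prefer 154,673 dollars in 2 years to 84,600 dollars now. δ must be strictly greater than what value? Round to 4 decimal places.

Comparing present values: 84600 < δ^2·154673.
Hence δ^2 > 84600/154673 = 0.54696, and x ↦ x^(1/2) is increasing on (0,∞).
δ > 0.54696^(1/2) = 0.7396.

δ > 0.7396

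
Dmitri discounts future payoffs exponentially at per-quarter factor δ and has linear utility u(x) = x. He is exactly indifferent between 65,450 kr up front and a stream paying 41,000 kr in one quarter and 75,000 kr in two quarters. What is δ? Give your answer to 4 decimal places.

δ ≈ 0.7000

Present value of the stream is 41000·δ + 75000·δ². Indifference gives 41000δ + 75000δ² = 65450.
Rearranged: 75000δ² + 41000δ − 65450 = 0.
The positive root is δ = [−41000 + √(41000² + 4·75000·65450)] / (2·75000) = (−41000 + 146000.000)/150000 ≈ 0.7000.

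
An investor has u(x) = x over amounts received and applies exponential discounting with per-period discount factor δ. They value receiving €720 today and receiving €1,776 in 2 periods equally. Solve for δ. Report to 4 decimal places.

Equating discounted utilities: u(720) = δ^2·u(1776) ⇒ δ^2 = u(720)/u(1776).
With u(x) = x: δ^2 = 720/1776 = 0.40541.
So δ = 0.40541^(1/2) ≈ 0.6367.

δ ≈ 0.6367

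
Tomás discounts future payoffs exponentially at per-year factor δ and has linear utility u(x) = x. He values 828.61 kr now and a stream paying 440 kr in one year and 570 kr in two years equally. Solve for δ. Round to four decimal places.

Present value of the stream is 440·δ + 570·δ². Indifference gives 440δ + 570δ² = 828.61.
So 570δ² + 440δ − 828.61 = 0.
δ = (−440 + √(440² + 4·570·828.61)) / (2·570) = (−440 + √2082830.80) / 1140 ≈ 0.8800.

δ ≈ 0.8800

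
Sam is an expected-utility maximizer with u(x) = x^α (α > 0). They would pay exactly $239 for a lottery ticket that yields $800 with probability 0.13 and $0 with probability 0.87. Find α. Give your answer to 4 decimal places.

The lottery's expected utility is 0.13·u(800) + 0.87·u(0) = 0.13·800^α (since u(0) = 0 for α > 0).
Setting u(239) equal to that: 239^α = 0.13·800^α ⇒ (239/800)^α = 0.13.
Take logs: α = ln 0.13 / ln(239/800) ≈ 1.688717.

α ≈ 1.6887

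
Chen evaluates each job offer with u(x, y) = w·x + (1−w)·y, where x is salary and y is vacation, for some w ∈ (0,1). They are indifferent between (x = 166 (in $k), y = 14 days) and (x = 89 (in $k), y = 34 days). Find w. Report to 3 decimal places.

w = 0.206

Equating utilities: w·166 + (1−w)·14 = w·89 + (1−w)·34.
Rearranging, 77·w − 20·(1−w) = 0.
The marginal rate of substitution is 20/77, so w = 20/(77+20) = 0.206.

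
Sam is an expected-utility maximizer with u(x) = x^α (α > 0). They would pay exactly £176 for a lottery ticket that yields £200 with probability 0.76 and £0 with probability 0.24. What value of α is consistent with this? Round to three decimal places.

α ≈ 2.147

The lottery's expected utility is 0.76·u(200) + 0.24·u(0) = 0.76·200^α (since u(0) = 0 for α > 0).
Setting u(176) equal to that: 176^α = 0.76·200^α ⇒ (176/200)^α = 0.76.
α = ln(0.76) / ln(176/200) = -0.274437/-0.127833 ≈ 2.147.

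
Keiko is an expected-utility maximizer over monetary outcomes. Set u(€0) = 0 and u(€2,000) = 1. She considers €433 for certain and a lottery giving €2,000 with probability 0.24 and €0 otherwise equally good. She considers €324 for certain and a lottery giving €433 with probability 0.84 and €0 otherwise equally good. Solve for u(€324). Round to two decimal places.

0.20

First, u(€433) = 0.24·u(€2,000) + 0.76·u(€0) = 0.24.
Chaining: u(€324) = 0.84·0.24 + 0.16·0.00 = 0.2016.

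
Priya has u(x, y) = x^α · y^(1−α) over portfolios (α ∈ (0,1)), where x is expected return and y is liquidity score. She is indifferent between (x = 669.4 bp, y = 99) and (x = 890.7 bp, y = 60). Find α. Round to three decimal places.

α ≈ 0.637

Set the two utilities equal: 669.4^α·99^(1−α) = 890.7^α·60^(1−α).
Taking logs: α·ln 669.4 + (1−α)·ln 99 = α·ln 890.7 + (1−α)·ln 60, i.e. α·-0.285626 = (1−α)·-0.500775.
Thus α·(-0.786401) = -0.500775, so α = -0.500775/-0.786401 ≈ 0.637.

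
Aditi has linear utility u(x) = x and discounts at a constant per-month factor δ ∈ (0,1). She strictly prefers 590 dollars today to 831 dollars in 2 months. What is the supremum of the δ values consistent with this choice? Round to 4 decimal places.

δ < 0.8426

Under u(x) = x this choice says 590 > δ^2·831.
So δ^2 < 590/831 = 0.70999; taking the square root of both positive sides preserves the inequality.
δ < 0.70999^(1/2) = 0.8426.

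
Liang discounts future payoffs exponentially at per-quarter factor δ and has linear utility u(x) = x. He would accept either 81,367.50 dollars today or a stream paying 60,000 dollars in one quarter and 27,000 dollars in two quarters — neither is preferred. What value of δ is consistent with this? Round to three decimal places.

Equating present values: 81367.50 = 60000δ + 27000δ².
Rearranged: 27000δ² + 60000δ − 81367.50 = 0.
By the quadratic formula (taking the positive root), δ = (−60000 + √12387690000.00) / 54000 ≈ 0.950.

δ ≈ 0.950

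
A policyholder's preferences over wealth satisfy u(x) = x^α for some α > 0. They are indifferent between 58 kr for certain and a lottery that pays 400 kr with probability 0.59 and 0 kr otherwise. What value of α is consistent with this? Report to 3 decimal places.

α ≈ 0.273

The lottery's expected utility is 0.59·u(400) + 0.41·u(0) = 0.59·400^α (since u(0) = 0 for α > 0).
Indifference: 58^α = 0.59·400^α, so (58/400)^α = 0.59.
Taking logs: α·ln(58/400) = ln(0.59), so α = -0.527633 / -1.931022 ≈ 0.273.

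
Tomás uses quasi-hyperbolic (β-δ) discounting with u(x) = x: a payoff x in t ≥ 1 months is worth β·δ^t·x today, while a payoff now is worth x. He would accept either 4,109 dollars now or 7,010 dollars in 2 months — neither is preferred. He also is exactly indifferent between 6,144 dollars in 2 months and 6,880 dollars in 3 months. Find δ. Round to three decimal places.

δ ≈ 0.893

Both payoffs in the second observation are in the future, so β drops out: δ^2·6144 = δ^3·6880 ⇒ δ = 6144/6880 = 0.89302.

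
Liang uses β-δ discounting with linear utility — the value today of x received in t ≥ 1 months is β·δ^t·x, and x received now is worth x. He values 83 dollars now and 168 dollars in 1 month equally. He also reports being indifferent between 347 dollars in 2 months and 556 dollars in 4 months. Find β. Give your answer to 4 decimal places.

Both payoffs in the second observation are in the future, so β drops out: δ^2·347 = δ^4·556 ⇒ δ^2 = 347/556 = 0.62410, so δ = 0.79000.
Now use the now-vs-future pair: 83 = β·δ·168 gives β = 83/(0.79000·168) ≈ 0.6254.

β ≈ 0.6254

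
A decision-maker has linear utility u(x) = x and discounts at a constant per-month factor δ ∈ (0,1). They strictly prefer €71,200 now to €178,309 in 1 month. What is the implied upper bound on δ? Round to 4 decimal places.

δ < 0.3993

Comparing present values: 71200 > δ·178309.
So δ < 71200/178309 = 0.39931.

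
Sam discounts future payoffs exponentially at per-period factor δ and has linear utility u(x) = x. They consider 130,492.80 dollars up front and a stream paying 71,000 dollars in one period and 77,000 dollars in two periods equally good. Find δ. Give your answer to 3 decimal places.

The stream is worth 71000δ + 77000δ² today, so 71000δ + 77000δ² = 130492.80.
That is, 77000δ² + 71000δ − 130492.80 = 0, a quadratic in δ.
δ = (−71000 + √(71000² + 4·77000·130492.80)) / (2·77000) = (−71000 + √45232782400.00) / 154000 ≈ 0.920.

δ ≈ 0.920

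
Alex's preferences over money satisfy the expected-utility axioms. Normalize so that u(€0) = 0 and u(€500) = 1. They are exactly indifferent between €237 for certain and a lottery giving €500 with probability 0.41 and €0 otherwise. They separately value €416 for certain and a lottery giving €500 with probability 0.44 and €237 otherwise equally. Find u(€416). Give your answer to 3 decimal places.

First, u(€237) = 0.41·u(€500) + 0.59·u(€0) = 0.41.
The second indifference gives u(€416) = 0.44·u(€500) + 0.56·u(€237) = 0.44·1.00 + 0.56·0.41 = 0.6696.

0.670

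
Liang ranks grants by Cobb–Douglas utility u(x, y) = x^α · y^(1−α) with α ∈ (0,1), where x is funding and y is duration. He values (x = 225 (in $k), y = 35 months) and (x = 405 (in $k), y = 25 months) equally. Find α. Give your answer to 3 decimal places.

α ≈ 0.364

Set the two utilities equal: 225^α·35^(1−α) = 405^α·25^(1−α).
(225/405)^α = (25/35)^(1−α); take logs: α·ln(225/405) = (1−α)·ln(25/35), i.e. α·-0.587787 = (1−α)·-0.336472.
With A = -0.587787 and B = -0.336472: α·A = (1−α)·B, so α = B/(A+B) = -0.336472/-0.924259 ≈ 0.364.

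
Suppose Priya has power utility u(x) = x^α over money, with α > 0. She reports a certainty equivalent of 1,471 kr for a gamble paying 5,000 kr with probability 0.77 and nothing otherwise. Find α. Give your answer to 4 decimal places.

α ≈ 0.2136

The lottery's expected utility is 0.77·u(5000) + 0.23·u(0) = 0.77·5000^α (since u(0) = 0 for α > 0).
Setting u(1471) equal to that: 1471^α = 0.77·5000^α ⇒ (1471/5000)^α = 0.77.
Take logs: α = ln 0.77 / ln(1471/5000) ≈ 0.213621.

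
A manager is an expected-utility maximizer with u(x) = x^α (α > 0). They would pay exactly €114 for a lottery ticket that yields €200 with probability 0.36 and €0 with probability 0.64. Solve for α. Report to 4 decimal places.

EU(lottery) = 0.36·200^α + 0.64·0 = 0.36·200^α.
Equating: 114^α = 0.36·200^α, i.e. 0.5700^α = 0.36.
Take logs: α = ln 0.36 / ln(114/200) ≈ 1.817500.

α ≈ 1.8175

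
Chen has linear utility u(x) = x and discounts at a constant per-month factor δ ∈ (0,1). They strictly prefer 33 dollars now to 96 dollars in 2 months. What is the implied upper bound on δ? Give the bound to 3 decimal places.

The preference means 33 > δ^2·96.
So δ^2 < 33/96 = 0.34375; taking the square root of both positive sides preserves the inequality.
δ < (33/96)^(1/2) ≈ 0.586.

δ < 0.586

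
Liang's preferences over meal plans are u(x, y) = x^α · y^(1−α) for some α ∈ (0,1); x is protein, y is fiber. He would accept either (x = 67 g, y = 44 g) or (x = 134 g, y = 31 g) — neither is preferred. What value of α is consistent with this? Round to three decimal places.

α ≈ 0.336

Indifference: 67^α · 44^(1−α) = 134^α · 31^(1−α).
Rearrange to (67/134)^α = (31/44)^(1−α) and take logs: α·-0.693147 = (1−α)·-0.350202.
With A = -0.693147 and B = -0.350202: α·A = (1−α)·B, so α = B/(A+B) = -0.350202/-1.043349 ≈ 0.336.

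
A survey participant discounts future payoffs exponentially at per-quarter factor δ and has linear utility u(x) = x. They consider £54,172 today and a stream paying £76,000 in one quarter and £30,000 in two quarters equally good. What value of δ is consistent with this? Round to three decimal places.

Equating present values: 54172 = 76000δ + 30000δ².
That is, 30000δ² + 76000δ − 54172 = 0, a quadratic in δ.
δ = (−76000 + √(76000² + 4·30000·54172)) / (2·30000) = (−76000 + √12276640000.00) / 60000 ≈ 0.580.

δ ≈ 0.580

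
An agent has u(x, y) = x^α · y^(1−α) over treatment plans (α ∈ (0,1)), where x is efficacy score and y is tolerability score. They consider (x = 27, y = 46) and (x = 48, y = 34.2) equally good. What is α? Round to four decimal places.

α ≈ 0.3400

Indifference: 27^α · 46^(1−α) = 48^α · 34.2^(1−α).
Taking logs: α·ln 27 + (1−α)·ln 46 = α·ln 48 + (1−α)·ln 34.2, i.e. α·-0.5753641 = (1−α)·-0.2964158.
So α/(1−α) = (-0.2964158)/(-0.5753641) = 0.5151795, and α = 0.5151795/1.5151795 ≈ 0.3400.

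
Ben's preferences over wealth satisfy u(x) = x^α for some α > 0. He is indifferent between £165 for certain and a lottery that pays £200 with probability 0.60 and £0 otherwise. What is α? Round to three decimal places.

Since u(0) = 0, the lottery's EU is 0.60·200^α.
Indifference: 165^α = 0.60·200^α, so (165/200)^α = 0.60.
Taking logs: α·ln(165/200) = ln(0.60), so α = -0.510826 / -0.192372 ≈ 2.655.

α ≈ 2.655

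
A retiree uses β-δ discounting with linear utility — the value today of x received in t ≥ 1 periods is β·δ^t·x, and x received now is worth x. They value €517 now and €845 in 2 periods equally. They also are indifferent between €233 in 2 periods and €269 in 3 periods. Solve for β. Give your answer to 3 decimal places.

β ≈ 0.816

From the later pair, β·δ^2·233 = β·δ^3·269; dividing through, δ = 233/269 = 0.86617.
Substituting δ into 517 = β·δ^2·845: β = 517/(633.963) ≈ 0.816.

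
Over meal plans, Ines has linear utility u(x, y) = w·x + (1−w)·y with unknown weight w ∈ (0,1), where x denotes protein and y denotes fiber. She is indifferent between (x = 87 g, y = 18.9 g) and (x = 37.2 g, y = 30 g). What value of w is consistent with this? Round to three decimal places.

w = 0.182

u(87,18.9) = u(37.2,30) means w·87 + (1−w)·18.9 = w·37.2 + (1−w)·30.
w·(87−37.2) = (1−w)·(30−18.9), i.e. w·49.8 = (1−w)·11.1.
So w/(1−w) = 11.1/49.8 = 0.2229, giving w = 11.1/(49.8+11.1) = 0.182.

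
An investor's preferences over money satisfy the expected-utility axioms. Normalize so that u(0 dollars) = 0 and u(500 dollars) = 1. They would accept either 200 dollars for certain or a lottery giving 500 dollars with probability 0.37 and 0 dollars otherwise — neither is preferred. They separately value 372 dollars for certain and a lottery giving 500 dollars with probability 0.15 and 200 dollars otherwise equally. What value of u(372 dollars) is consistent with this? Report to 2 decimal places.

The first gamble pins u(200 dollars): it must equal 0.37·1 + 0.63·0 = 0.37.
The second indifference gives u(372 dollars) = 0.15·u(500 dollars) + 0.85·u(200 dollars) = 0.15·1.00 + 0.85·0.37 = 0.4645.

0.46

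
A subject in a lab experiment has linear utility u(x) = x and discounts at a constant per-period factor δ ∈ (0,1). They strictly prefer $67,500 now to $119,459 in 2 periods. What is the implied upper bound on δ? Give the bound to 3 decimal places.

δ < 0.752

Comparing present values: 67500 > δ^2·119459.
Hence δ^2 < 67500/119459 = 0.56505, and x ↦ x^(1/2) is increasing on (0,∞).
δ < 0.56505^(1/2) = 0.752.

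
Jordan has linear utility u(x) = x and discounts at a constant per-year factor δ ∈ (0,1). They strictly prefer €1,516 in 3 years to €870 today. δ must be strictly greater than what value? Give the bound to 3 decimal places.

δ > 0.831

The preference means 870 < δ^3·1516.
So δ^3 > 870/1516 = 0.57388; taking the cube root of both positive sides preserves the inequality.
δ > (870/1516)^(1/3) ≈ 0.831.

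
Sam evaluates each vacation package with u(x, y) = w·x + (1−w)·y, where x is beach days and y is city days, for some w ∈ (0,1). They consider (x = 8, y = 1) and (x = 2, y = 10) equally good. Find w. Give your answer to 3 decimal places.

Indifference: w·8 + (1−w)·1 = w·2 + (1−w)·10.
Rearranging, 6·w − 9·(1−w) = 0.
So w/(1−w) = 9/6 = 1.5000, giving w = 9/(6+9) = 0.600.

w = 0.600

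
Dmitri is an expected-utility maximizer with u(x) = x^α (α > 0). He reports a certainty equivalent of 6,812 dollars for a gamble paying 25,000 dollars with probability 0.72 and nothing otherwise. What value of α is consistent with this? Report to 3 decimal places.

α ≈ 0.253

The lottery's expected utility is 0.72·u(25000) + 0.28·u(0) = 0.72·25000^α (since u(0) = 0 for α > 0).
Indifference: 6812^α = 0.72·25000^α, so (6812/25000)^α = 0.72.
Take logs: α = ln 0.72 / ln(6812/25000) ≈ 0.25266.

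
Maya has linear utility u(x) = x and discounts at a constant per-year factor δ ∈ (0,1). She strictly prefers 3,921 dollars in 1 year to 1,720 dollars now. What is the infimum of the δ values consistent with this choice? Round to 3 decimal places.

δ > 0.439

Under u(x) = x this choice says 1720 < δ·3921.
Dividing through by 3921 gives δ > 0.43866.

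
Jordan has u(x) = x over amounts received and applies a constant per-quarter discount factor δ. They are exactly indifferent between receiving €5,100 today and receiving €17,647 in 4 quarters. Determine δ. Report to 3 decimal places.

Indifference means u(5100) = δ^4 · u(17647), so δ^4 = u(5100)/u(17647).
With u(x) = x: δ^4 = 5100/17647 = 0.28900.
Taking the 4th root: δ = 0.28900^(1/4) ≈ 0.733.

δ ≈ 0.733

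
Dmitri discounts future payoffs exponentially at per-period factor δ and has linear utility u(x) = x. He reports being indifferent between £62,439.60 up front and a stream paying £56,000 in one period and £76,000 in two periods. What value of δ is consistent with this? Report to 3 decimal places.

Equating present values: 62439.60 = 56000δ + 76000δ².
Rearranged: 76000δ² + 56000δ − 62439.60 = 0.
The positive root is δ = [−56000 + √(56000² + 4·76000·62439.60)] / (2·76000) = (−56000 + 148720.000)/152000 ≈ 0.610.

δ ≈ 0.610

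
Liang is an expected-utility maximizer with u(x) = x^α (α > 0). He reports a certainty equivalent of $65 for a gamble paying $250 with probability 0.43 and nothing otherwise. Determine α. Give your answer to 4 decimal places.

The lottery's expected utility is 0.43·u(250) + 0.57·u(0) = 0.43·250^α (since u(0) = 0 for α > 0).
Equating: 65^α = 0.43·250^α, i.e. 0.2600^α = 0.43.
Taking logs: α·ln(65/250) = ln(0.43), so α = -0.8439701 / -1.3470736 ≈ 0.6265.

α ≈ 0.6265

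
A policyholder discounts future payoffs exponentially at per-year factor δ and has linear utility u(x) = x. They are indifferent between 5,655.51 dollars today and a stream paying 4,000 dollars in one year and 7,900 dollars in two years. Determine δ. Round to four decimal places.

Equating present values: 5655.51 = 4000δ + 7900δ².
Rearranged: 7900δ² + 4000δ − 5655.51 = 0.
By the quadratic formula (taking the positive root), δ = (−4000 + √194714116.00) / 15800 ≈ 0.6300.

δ ≈ 0.6300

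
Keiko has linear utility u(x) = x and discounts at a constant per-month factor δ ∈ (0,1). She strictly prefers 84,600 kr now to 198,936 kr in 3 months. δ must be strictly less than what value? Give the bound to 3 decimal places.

δ < 0.752

Under u(x) = x this choice says 84600 > δ^3·198936.
So δ^3 < 84600/198936 = 0.42526; taking the cube root of both positive sides preserves the inequality.
δ < (84600/198936)^(1/3) ≈ 0.752.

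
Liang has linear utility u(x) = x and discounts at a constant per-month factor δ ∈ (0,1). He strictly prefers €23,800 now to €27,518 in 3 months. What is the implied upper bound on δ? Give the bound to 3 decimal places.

Under u(x) = x this choice says 23800 > δ^3·27518.
Dividing by 27518: δ^3 < 0.86489. Both sides are positive, so the cube root keeps the direction.
δ < (23800/27518)^(1/3) ≈ 0.953.

δ < 0.953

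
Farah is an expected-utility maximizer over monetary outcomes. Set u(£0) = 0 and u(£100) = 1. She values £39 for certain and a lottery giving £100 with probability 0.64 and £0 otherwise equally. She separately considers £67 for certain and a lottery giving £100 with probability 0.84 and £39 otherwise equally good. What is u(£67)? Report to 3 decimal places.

The first gamble pins u(£39): it must equal 0.64·1 + 0.36·0 = 0.64.
Then u(£67) = 0.84·u(£100) + 0.16·u(£39) = 0.84·1.00 + 0.16·0.64 = 0.9424.

0.942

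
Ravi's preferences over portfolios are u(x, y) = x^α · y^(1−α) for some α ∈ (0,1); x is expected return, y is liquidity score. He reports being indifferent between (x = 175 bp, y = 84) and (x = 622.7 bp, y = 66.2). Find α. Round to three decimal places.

Set the two utilities equal: 175^α·84^(1−α) = 622.7^α·66.2^(1−α).
Taking logs: α·ln 175 + (1−α)·ln 84 = α·ln 622.7 + (1−α)·ln 66.2, i.e. α·-1.269279 = (1−α)·-0.238136.
With A = -1.269279 and B = -0.238136: α·A = (1−α)·B, so α = B/(A+B) = -0.238136/-1.507415 ≈ 0.158.

α ≈ 0.158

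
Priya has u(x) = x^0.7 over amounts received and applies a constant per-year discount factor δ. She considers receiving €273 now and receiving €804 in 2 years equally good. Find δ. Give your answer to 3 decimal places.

δ ≈ 0.685

The payoff in 2 years is discounted by δ^2, so u(273) = δ^2·u(804) and δ^2 = u(273)/u(804).
Since u(x) = x^0.7, δ^2 = (273/804)^0.7 = 0.33955^0.7 = 0.46950.
Hence δ = (0.46950)^(1/2) = 0.68520.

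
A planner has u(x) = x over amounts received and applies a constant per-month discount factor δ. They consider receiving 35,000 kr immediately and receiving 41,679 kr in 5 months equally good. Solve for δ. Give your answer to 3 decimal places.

δ ≈ 0.966

Equating discounted utilities: u(35000) = δ^5·u(41679) ⇒ δ^5 = u(35000)/u(41679).
With u(x) = x: δ^5 = 35000/41679 = 0.83975.
So δ = 0.83975^(1/5) ≈ 0.966.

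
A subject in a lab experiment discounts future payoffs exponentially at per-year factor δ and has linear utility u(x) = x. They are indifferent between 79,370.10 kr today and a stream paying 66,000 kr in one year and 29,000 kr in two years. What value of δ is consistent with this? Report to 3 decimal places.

Present value of the stream is 66000·δ + 29000·δ². Indifference gives 66000δ + 29000δ² = 79370.10.
That is, 29000δ² + 66000δ − 79370.10 = 0, a quadratic in δ.
The positive root is δ = [−66000 + √(66000² + 4·29000·79370.10)] / (2·29000) = (−66000 + 116460.000)/58000 ≈ 0.870.

δ ≈ 0.870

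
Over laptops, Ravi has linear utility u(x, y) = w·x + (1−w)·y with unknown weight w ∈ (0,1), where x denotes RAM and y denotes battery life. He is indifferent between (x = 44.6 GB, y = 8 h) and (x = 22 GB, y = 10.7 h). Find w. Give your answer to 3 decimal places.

w = 0.107

u(44.6,8) = u(22,10.7) means w·44.6 + (1−w)·8 = w·22 + (1−w)·10.7.
w·(44.6−22) = (1−w)·(10.7−8), i.e. w·22.6 = (1−w)·2.7.
The marginal rate of substitution is 2.7/22.6, so w = 2.7/(22.6+2.7) = 0.107.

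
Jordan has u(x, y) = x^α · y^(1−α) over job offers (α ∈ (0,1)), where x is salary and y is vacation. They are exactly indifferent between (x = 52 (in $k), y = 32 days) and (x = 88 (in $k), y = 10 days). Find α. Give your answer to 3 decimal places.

Indifference: 52^α · 32^(1−α) = 88^α · 10^(1−α).
Taking logs: α·ln 52 + (1−α)·ln 32 = α·ln 88 + (1−α)·ln 10, i.e. α·-0.526093 = (1−α)·-1.163151.
So α/(1−α) = (-1.163151)/(-0.526093) = 2.210923, and α = 2.210923/3.210923 ≈ 0.689.

α ≈ 0.689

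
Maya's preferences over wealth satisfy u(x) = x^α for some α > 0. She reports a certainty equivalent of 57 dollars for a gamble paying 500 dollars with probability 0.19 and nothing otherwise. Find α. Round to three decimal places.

α ≈ 0.765

EU(lottery) = 0.19·500^α + 0.81·0 = 0.19·500^α.
Equating: 57^α = 0.19·500^α, i.e. 0.1140^α = 0.19.
Take logs: α = ln 0.19 / ln(57/500) ≈ 0.76477.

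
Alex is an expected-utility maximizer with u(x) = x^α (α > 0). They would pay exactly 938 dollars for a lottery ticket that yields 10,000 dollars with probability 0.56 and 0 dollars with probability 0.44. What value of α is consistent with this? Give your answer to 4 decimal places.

EU(lottery) = 0.56·10000^α + 0.44·0 = 0.56·10000^α.
Indifference: 938^α = 0.56·10000^α, so (938/10000)^α = 0.56.
Taking logs: α·ln(938/10000) = ln(0.56), so α = -0.5798185 / -2.3665904 ≈ 0.2450.

α ≈ 0.2450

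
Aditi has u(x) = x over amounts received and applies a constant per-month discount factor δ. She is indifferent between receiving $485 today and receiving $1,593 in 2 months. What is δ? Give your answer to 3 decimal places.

Indifference means u(485) = δ^2 · u(1593), so δ^2 = u(485)/u(1593).
With u(x) = x: δ^2 = 485/1593 = 0.30446.
Taking the square root: δ = 0.30446^(1/2) ≈ 0.552.

δ ≈ 0.552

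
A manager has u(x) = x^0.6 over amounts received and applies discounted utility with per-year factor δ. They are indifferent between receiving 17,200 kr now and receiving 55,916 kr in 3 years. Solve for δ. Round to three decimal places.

Equating discounted utilities: u(17200) = δ^3·u(55916) ⇒ δ^3 = u(17200)/u(55916).
Since u(x) = x^0.6, δ^3 = (17200/55916)^0.6 = 0.30760^0.6 = 0.49294.
So δ = 0.49294^(1/3) ≈ 0.790.

δ ≈ 0.790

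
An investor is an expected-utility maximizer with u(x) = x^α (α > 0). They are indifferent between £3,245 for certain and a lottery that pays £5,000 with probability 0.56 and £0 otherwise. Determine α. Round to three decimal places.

EU(lottery) = 0.56·5000^α + 0.44·0 = 0.56·5000^α.
Indifference: 3245^α = 0.56·5000^α, so (3245/5000)^α = 0.56.
Taking logs: α·ln(3245/5000) = ln(0.56), so α = -0.579818 / -0.432323 ≈ 1.341.

α ≈ 1.341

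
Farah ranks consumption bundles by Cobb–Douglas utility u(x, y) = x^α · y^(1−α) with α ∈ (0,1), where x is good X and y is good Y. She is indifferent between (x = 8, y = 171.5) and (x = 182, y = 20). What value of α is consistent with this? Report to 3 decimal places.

α ≈ 0.407

Set the two utilities equal: 8^α·171.5^(1−α) = 182^α·20^(1−α).
Taking logs: α·ln 8 + (1−α)·ln 171.5 = α·ln 182 + (1−α)·ln 20, i.e. α·-3.124565 = (1−α)·-2.148851.
With A = -3.124565 and B = -2.148851: α·A = (1−α)·B, so α = B/(A+B) = -2.148851/-5.273416 ≈ 0.407.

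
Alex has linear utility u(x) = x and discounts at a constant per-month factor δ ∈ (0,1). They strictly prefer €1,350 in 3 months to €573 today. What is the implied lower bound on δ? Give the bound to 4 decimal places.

δ > 0.7515

Comparing present values: 573 < δ^3·1350.
So δ^3 > 573/1350 = 0.42444; taking the cube root of both positive sides preserves the inequality.
δ > 0.42444^(1/3) = 0.7515.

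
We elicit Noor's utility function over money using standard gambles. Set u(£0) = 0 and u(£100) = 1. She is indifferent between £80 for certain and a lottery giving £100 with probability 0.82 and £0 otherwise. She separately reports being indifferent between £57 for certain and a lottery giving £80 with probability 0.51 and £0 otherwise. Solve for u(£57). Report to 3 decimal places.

The first gamble pins u(£80): it must equal 0.82·1 + 0.18·0 = 0.82.
Then u(£57) = 0.51·u(£80) + 0.49·u(£0) = 0.51·0.82 + 0.49·0.00 = 0.4182.

0.418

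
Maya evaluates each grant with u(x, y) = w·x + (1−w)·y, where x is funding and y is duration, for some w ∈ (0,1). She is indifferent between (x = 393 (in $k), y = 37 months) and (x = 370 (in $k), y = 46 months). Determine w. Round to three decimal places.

Equating utilities: w·393 + (1−w)·37 = w·370 + (1−w)·46.
Rearranging, 23·w − 9·(1−w) = 0.
Hence w = 9/(23+9) = 9/32 = 0.281.

w = 0.281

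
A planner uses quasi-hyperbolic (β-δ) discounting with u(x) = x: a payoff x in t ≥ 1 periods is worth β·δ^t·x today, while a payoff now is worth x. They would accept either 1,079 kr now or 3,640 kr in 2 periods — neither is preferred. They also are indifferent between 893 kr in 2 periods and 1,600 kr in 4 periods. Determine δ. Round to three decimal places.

From the later pair, β·δ^2·893 = β·δ^4·1600; dividing through, δ^2 = 893/1600 = 0.55812, so δ = 0.74708.

δ ≈ 0.747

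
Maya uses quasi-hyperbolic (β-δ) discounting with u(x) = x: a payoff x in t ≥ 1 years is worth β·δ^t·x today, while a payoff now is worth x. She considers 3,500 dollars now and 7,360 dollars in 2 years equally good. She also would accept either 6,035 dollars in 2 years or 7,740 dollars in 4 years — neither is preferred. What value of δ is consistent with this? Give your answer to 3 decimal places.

δ ≈ 0.883

Both payoffs in the second observation are in the future, so β drops out: δ^2·6035 = δ^4·7740 ⇒ δ^2 = 6035/7740 = 0.77972, so δ = 0.88302.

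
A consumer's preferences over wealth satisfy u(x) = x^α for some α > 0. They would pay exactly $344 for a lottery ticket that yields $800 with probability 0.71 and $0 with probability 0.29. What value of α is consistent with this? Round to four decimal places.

EU(lottery) = 0.71·800^α + 0.29·0 = 0.71·800^α.
Indifference: 344^α = 0.71·800^α, so (344/800)^α = 0.71.
α = ln(0.71) / ln(344/800) = -0.3424903/-0.8439701 ≈ 0.4058.

α ≈ 0.4058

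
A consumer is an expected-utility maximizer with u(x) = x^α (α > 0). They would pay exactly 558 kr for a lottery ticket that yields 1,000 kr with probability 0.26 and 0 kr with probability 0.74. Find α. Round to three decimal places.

The lottery's expected utility is 0.26·u(1000) + 0.74·u(0) = 0.26·1000^α (since u(0) = 0 for α > 0).
Indifference: 558^α = 0.26·1000^α, so (558/1000)^α = 0.26.
Take logs: α = ln 0.26 / ln(558/1000) ≈ 2.30902.

α ≈ 2.309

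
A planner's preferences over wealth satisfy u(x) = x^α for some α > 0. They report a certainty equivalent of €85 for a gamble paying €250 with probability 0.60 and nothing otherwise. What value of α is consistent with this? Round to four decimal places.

α ≈ 0.4735

EU(lottery) = 0.60·250^α + 0.40·0 = 0.60·250^α.
Indifference: 85^α = 0.60·250^α, so (85/250)^α = 0.60.
α = ln(0.60) / ln(85/250) = -0.5108256/-1.0788097 ≈ 0.4735.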